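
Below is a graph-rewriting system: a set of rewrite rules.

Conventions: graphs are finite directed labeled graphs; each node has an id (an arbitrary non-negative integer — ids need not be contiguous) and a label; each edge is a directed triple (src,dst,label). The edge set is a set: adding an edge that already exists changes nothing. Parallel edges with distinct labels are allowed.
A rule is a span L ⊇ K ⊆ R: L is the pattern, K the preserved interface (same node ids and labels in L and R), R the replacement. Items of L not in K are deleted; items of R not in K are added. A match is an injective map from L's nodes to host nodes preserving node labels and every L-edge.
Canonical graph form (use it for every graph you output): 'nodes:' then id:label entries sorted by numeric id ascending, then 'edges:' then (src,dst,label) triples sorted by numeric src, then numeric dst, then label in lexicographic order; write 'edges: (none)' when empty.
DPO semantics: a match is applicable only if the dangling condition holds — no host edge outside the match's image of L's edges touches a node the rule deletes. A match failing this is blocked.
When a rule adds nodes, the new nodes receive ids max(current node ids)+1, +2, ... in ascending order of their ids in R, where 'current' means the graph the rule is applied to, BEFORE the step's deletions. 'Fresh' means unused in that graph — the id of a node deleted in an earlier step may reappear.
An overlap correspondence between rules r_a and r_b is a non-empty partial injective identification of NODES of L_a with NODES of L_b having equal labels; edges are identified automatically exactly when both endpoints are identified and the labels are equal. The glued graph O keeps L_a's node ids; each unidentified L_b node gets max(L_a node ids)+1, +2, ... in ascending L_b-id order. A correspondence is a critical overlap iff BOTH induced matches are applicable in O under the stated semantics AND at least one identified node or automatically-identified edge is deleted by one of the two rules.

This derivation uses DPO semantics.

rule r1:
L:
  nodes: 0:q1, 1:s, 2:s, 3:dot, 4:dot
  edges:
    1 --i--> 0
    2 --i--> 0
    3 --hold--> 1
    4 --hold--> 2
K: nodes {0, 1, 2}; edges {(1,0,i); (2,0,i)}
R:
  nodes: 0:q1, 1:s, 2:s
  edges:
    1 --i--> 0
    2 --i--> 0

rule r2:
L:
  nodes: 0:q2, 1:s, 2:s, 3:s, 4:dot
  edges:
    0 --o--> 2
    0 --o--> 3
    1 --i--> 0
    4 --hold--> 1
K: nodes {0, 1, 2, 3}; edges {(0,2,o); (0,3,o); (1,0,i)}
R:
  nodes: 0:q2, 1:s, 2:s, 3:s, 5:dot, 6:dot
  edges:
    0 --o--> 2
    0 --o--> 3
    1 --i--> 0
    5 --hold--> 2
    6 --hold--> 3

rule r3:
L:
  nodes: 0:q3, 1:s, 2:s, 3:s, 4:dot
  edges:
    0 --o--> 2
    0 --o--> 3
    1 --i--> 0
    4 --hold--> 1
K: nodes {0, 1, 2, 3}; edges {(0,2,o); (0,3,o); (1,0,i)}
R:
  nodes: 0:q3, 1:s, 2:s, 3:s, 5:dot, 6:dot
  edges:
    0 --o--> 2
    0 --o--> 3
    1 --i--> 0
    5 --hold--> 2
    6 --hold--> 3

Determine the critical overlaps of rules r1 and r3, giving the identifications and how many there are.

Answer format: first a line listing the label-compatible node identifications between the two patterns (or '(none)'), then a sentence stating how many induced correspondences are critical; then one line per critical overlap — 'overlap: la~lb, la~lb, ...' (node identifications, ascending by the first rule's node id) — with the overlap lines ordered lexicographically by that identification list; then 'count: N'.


label-compatible node identifications between L(r1) and L(r3): 1~1, 1~2, 1~3, 2~1, 2~2, 2~3, 3~4, 4~4
6 of the induced correspondences are critical overlaps of r1 and r3.
overlap: 1~1, 2~2, 3~4
overlap: 1~1, 2~3, 3~4
overlap: 1~1, 3~4
overlap: 1~2, 2~1, 4~4
overlap: 1~3, 2~1, 4~4
overlap: 2~1, 4~4
count: 6


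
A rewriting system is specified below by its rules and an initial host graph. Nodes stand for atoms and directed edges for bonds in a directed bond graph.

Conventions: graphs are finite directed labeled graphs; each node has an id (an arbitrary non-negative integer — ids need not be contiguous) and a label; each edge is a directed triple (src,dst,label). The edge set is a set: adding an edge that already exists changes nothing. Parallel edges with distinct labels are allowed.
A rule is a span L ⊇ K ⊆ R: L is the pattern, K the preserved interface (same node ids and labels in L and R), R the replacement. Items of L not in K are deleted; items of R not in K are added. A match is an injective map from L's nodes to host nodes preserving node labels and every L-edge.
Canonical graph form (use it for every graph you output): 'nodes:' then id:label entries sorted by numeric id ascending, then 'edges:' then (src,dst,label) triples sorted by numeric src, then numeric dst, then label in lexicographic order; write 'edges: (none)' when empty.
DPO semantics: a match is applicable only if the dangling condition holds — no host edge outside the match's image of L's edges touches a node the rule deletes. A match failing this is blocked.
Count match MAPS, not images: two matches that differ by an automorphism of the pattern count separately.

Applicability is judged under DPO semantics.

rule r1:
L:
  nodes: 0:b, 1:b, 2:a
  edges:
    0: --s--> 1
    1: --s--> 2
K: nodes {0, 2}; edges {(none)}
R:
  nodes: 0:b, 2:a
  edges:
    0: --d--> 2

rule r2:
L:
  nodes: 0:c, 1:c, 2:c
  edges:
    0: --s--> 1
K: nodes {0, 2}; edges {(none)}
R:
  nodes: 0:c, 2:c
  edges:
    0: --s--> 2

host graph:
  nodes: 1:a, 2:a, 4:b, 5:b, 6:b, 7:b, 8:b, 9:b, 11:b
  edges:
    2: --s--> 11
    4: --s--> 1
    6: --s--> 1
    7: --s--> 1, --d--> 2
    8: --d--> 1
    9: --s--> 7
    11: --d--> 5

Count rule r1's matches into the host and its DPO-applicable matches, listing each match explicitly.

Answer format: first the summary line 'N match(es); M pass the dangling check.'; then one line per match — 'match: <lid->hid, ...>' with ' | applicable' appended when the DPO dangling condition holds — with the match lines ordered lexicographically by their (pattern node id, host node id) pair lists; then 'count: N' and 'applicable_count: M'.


1 match(es); 0 pass the dangling check.
match: 0->9, 1->7, 2->1
count: 1
applicable_count: 0


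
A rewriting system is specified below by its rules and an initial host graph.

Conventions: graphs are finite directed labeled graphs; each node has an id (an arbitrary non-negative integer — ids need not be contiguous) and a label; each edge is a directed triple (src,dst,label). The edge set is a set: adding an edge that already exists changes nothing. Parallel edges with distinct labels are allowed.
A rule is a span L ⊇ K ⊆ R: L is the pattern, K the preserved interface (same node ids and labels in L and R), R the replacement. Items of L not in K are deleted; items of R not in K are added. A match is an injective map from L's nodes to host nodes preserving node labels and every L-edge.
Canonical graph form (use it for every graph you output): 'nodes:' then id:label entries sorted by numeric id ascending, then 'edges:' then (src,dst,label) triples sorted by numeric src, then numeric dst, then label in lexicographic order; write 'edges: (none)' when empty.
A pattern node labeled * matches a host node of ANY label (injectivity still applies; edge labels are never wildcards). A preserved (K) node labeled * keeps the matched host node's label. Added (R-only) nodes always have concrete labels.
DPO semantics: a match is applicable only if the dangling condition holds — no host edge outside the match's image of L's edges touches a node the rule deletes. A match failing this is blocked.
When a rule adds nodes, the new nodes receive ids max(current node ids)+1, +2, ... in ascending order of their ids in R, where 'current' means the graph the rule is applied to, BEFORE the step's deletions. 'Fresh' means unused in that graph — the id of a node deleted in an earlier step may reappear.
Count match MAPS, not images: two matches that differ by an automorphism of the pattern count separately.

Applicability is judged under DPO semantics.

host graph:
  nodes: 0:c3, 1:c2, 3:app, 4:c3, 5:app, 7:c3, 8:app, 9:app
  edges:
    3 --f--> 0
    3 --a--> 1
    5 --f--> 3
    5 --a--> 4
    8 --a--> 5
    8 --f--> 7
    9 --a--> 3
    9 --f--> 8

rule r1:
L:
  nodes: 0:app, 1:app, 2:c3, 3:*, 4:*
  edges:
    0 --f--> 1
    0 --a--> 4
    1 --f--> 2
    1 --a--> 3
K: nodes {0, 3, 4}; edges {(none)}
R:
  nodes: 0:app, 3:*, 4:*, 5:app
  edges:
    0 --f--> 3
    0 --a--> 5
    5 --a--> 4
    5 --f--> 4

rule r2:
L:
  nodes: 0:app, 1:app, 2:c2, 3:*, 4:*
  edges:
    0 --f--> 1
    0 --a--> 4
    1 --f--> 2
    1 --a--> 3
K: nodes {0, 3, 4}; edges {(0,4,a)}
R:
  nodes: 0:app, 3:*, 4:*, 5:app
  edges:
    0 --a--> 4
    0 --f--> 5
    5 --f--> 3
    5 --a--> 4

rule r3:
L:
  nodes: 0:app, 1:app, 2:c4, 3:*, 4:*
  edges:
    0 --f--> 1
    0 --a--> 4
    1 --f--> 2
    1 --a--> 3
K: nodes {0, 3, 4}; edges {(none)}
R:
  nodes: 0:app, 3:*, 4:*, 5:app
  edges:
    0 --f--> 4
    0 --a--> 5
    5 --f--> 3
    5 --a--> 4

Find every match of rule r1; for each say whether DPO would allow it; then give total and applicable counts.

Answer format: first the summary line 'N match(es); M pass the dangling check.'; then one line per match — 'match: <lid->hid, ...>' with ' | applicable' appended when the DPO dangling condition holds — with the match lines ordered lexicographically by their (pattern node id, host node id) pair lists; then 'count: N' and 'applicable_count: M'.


2 match(es); 1 pass the dangling check.
match: 0->5, 1->3, 2->0, 3->1, 4->4
match: 0->9, 1->8, 2->7, 3->5, 4->3 | applicable
count: 2
applicable_count: 1


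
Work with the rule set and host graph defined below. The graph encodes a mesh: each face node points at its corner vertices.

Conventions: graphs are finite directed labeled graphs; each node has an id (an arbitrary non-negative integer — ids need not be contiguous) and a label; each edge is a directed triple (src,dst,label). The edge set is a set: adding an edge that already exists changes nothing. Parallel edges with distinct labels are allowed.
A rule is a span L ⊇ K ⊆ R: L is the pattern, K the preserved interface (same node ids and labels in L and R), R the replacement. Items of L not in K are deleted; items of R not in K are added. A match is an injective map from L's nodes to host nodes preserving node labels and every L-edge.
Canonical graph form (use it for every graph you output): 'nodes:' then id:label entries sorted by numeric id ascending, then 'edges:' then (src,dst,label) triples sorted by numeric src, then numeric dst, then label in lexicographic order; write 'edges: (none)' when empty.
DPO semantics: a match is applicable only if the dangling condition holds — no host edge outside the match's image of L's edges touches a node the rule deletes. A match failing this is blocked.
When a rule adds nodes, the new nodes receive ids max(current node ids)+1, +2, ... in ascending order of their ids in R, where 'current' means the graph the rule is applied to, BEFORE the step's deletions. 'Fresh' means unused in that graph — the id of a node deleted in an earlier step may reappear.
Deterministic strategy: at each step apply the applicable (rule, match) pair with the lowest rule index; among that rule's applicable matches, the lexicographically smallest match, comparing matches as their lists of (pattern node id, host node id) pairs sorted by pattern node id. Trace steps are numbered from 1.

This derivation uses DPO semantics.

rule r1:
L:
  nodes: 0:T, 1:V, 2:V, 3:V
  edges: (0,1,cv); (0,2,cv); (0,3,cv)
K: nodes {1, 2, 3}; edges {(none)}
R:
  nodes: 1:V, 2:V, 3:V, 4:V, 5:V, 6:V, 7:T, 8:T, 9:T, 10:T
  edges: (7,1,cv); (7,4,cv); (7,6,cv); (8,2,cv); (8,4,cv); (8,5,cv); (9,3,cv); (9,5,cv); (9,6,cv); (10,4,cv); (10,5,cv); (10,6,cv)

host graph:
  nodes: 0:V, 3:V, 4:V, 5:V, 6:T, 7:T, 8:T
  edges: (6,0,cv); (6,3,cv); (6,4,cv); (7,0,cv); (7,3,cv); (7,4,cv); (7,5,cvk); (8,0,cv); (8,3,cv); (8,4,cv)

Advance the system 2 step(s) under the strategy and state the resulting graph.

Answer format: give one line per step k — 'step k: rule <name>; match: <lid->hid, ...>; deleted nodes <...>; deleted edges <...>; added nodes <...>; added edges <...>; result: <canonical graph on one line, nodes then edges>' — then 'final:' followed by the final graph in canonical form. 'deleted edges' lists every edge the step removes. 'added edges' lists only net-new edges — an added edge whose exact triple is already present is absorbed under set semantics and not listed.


step 1: rule r1; match: 0->6, 1->0, 2->3, 3->4; deleted nodes 6; deleted edges (6,0,cv); (6,3,cv); (6,4,cv); added nodes 9, 10, 11, 12, 13, 14, 15; added edges (12,0,cv); (12,9,cv); (12,11,cv); (13,3,cv); (13,9,cv); (13,10,cv); (14,4,cv); (14,10,cv); (14,11,cv); (15,9,cv); (15,10,cv); (15,11,cv); result: nodes: 0:V, 3:V, 4:V, 5:V, 7:T, 8:T, 9:V, 10:V, 11:V, 12:T, 13:T, 14:T, 15:T edges: (7,0,cv); (7,3,cv); (7,4,cv); (7,5,cvk); (8,0,cv); (8,3,cv); (8,4,cv); (12,0,cv); (12,9,cv); (12,11,cv); (13,3,cv); (13,9,cv); (13,10,cv); (14,4,cv); (14,10,cv); (14,11,cv); (15,9,cv); (15,10,cv); (15,11,cv)
step 2: rule r1; match: 0->8, 1->0, 2->3, 3->4; deleted nodes 8; deleted edges (8,0,cv); (8,3,cv); (8,4,cv); added nodes 16, 17, 18, 19, 20, 21, 22; added edges (19,0,cv); (19,16,cv); (19,18,cv); (20,3,cv); (20,16,cv); (20,17,cv); (21,4,cv); (21,17,cv); (21,18,cv); (22,16,cv); (22,17,cv); (22,18,cv); result: nodes: 0:V, 3:V, 4:V, 5:V, 7:T, 9:V, 10:V, 11:V, 12:T, 13:T, 14:T, 15:T, 16:V, 17:V, 18:V, 19:T, 20:T, 21:T, 22:T edges: (7,0,cv); (7,3,cv); (7,4,cv); (7,5,cvk); (12,0,cv); (12,9,cv); (12,11,cv); (13,3,cv); (13,9,cv); (13,10,cv); (14,4,cv); (14,10,cv); (14,11,cv); (15,9,cv); (15,10,cv); (15,11,cv); (19,0,cv); (19,16,cv); (19,18,cv); (20,3,cv); (20,16,cv); (20,17,cv); (21,4,cv); (21,17,cv); (21,18,cv); (22,16,cv); (22,17,cv); (22,18,cv)
final:
nodes: 0:V, 3:V, 4:V, 5:V, 7:T, 9:V, 10:V, 11:V, 12:T, 13:T, 14:T, 15:T, 16:V, 17:V, 18:V, 19:T, 20:T, 21:T, 22:T
edges: (7,0,cv); (7,3,cv); (7,4,cv); (7,5,cvk); (12,0,cv); (12,9,cv); (12,11,cv); (13,3,cv); (13,9,cv); (13,10,cv); (14,4,cv); (14,10,cv); (14,11,cv); (15,9,cv); (15,10,cv); (15,11,cv); (19,0,cv); (19,16,cv); (19,18,cv); (20,3,cv); (20,16,cv); (20,17,cv); (21,4,cv); (21,17,cv); (21,18,cv); (22,16,cv); (22,17,cv); (22,18,cv)


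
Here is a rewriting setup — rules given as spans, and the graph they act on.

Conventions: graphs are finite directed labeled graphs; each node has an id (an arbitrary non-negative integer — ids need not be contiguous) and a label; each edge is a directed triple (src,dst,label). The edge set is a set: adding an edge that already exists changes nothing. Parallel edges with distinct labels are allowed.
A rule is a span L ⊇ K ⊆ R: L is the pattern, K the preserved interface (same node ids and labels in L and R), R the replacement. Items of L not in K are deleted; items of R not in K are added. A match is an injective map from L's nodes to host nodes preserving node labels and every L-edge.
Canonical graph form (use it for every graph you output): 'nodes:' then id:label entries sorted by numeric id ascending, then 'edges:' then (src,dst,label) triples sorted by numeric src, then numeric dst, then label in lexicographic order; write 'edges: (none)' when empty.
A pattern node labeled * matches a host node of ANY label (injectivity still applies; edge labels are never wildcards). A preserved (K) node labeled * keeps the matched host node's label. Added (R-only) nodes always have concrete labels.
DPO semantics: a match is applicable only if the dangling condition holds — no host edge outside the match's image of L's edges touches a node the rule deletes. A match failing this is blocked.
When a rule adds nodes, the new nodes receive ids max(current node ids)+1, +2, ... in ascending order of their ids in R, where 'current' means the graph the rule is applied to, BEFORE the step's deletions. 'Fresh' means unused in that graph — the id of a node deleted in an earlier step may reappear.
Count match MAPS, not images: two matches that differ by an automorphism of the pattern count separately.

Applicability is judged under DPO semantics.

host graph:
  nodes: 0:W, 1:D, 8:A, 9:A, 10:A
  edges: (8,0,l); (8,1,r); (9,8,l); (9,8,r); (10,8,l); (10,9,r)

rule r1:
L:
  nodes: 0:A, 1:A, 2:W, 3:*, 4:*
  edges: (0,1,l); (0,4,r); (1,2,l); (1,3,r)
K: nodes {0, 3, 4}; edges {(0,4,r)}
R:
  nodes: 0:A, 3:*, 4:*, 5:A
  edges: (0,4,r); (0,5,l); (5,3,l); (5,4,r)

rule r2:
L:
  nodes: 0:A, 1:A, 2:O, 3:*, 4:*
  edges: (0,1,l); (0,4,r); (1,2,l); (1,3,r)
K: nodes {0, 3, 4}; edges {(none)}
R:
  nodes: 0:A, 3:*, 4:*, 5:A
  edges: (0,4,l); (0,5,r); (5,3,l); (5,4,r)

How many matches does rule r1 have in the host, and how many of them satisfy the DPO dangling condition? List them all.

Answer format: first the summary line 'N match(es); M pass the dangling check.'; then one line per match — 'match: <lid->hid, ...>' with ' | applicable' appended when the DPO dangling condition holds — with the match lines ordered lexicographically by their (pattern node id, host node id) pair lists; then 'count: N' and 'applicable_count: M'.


1 match(es); 0 pass the dangling check.
match: 0->10, 1->8, 2->0, 3->1, 4->9
count: 1
applicable_count: 0


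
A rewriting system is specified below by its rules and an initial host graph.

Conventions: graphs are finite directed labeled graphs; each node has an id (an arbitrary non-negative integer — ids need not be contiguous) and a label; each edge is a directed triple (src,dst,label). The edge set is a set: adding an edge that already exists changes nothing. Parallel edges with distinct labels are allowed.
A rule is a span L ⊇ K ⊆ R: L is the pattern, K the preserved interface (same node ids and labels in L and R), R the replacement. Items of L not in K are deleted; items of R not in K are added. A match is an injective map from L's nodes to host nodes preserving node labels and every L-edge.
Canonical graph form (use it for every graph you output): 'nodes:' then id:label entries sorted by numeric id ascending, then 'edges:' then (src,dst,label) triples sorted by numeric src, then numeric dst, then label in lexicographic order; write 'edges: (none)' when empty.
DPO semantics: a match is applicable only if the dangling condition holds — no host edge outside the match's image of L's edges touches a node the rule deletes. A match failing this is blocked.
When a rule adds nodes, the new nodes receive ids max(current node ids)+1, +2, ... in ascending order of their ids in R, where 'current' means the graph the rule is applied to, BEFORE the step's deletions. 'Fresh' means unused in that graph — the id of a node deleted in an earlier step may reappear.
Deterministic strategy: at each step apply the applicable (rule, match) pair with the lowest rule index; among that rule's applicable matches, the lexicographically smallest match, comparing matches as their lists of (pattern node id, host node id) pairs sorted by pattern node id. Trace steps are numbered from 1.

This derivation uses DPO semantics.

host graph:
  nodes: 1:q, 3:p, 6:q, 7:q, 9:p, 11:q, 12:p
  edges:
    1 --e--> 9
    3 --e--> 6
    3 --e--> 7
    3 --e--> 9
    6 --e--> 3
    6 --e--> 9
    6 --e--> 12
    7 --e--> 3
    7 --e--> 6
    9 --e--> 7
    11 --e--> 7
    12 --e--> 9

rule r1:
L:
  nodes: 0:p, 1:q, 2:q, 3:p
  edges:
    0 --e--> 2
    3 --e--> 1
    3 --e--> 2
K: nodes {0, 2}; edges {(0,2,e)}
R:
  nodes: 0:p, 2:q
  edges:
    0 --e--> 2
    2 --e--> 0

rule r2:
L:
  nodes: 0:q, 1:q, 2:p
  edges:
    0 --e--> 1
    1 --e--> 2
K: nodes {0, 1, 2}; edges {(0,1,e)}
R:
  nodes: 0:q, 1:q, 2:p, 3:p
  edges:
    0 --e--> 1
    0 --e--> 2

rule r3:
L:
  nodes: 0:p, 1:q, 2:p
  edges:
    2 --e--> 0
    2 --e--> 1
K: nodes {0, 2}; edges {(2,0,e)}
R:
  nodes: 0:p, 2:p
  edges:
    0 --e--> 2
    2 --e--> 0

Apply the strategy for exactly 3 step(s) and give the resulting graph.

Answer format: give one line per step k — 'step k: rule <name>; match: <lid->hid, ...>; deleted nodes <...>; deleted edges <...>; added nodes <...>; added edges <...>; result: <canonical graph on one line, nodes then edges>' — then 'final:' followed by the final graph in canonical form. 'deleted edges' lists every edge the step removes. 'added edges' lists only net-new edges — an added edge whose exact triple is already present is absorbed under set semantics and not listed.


step 1: rule r2; match: 0->7, 1->6, 2->3; deleted nodes (none); deleted edges (6,3,e); added nodes 13; added edges (none); result: nodes: 1:q, 3:p, 6:q, 7:q, 9:p, 11:q, 12:p, 13:p edges: (1,9,e); (3,6,e); (3,7,e); (3,9,e); (6,9,e); (6,12,e); (7,3,e); (7,6,e); (9,7,e); (11,7,e); (12,9,e)
step 2: rule r2; match: 0->7, 1->6, 2->9; deleted nodes (none); deleted edges (6,9,e); added nodes 14; added edges (7,9,e); result: nodes: 1:q, 3:p, 6:q, 7:q, 9:p, 11:q, 12:p, 13:p, 14:p edges: (1,9,e); (3,6,e); (3,7,e); (3,9,e); (6,12,e); (7,3,e); (7,6,e); (7,9,e); (9,7,e); (11,7,e); (12,9,e)
step 3: rule r2; match: 0->7, 1->6, 2->12; deleted nodes (none); deleted edges (6,12,e); added nodes 15; added edges (7,12,e); result: nodes: 1:q, 3:p, 6:q, 7:q, 9:p, 11:q, 12:p, 13:p, 14:p, 15:p edges: (1,9,e); (3,6,e); (3,7,e); (3,9,e); (7,3,e); (7,6,e); (7,9,e); (7,12,e); (9,7,e); (11,7,e); (12,9,e)
final:
nodes: 1:q, 3:p, 6:q, 7:q, 9:p, 11:q, 12:p, 13:p, 14:p, 15:p
edges: (1,9,e); (3,6,e); (3,7,e); (3,9,e); (7,3,e); (7,6,e); (7,9,e); (7,12,e); (9,7,e); (11,7,e); (12,9,e)


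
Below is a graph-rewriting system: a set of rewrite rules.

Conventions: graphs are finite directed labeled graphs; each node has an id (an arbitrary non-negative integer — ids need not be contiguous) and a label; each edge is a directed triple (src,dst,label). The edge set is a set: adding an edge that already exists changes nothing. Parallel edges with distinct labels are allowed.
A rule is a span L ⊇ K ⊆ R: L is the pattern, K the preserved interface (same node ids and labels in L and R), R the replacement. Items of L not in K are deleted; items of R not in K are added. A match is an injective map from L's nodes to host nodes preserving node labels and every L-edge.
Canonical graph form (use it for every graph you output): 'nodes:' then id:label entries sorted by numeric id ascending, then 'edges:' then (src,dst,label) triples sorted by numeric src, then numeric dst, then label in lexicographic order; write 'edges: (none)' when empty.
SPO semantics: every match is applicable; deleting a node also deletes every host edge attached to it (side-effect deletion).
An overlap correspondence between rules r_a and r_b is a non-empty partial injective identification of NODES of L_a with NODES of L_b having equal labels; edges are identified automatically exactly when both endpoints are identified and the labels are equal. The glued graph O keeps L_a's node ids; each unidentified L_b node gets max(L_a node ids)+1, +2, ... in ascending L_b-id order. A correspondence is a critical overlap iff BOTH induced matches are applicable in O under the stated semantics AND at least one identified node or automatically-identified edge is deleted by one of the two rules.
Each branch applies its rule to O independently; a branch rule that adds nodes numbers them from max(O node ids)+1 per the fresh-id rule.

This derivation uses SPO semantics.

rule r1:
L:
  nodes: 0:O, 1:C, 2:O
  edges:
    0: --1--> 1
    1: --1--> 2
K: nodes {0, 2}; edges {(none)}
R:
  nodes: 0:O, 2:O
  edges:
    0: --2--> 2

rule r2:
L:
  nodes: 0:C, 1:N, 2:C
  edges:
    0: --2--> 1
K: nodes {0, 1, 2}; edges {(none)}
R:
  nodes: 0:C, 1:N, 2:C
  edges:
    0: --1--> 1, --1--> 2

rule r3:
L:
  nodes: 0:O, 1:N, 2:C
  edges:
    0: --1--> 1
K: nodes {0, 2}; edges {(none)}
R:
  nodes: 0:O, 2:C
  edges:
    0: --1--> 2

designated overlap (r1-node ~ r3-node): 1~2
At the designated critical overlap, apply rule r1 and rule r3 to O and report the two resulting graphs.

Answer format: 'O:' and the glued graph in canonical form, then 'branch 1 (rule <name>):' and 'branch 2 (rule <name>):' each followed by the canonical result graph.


O:
nodes: 0:O, 1:C, 2:O, 3:O, 4:N
edges: (0,1,1); (1,2,1); (3,4,1)
branch 1 (rule r1):
nodes: 0:O, 2:O, 3:O, 4:N
edges: (0,2,2); (3,4,1)
branch 2 (rule r3):
nodes: 0:O, 1:C, 2:O, 3:O
edges: (0,1,1); (1,2,1); (3,1,1)


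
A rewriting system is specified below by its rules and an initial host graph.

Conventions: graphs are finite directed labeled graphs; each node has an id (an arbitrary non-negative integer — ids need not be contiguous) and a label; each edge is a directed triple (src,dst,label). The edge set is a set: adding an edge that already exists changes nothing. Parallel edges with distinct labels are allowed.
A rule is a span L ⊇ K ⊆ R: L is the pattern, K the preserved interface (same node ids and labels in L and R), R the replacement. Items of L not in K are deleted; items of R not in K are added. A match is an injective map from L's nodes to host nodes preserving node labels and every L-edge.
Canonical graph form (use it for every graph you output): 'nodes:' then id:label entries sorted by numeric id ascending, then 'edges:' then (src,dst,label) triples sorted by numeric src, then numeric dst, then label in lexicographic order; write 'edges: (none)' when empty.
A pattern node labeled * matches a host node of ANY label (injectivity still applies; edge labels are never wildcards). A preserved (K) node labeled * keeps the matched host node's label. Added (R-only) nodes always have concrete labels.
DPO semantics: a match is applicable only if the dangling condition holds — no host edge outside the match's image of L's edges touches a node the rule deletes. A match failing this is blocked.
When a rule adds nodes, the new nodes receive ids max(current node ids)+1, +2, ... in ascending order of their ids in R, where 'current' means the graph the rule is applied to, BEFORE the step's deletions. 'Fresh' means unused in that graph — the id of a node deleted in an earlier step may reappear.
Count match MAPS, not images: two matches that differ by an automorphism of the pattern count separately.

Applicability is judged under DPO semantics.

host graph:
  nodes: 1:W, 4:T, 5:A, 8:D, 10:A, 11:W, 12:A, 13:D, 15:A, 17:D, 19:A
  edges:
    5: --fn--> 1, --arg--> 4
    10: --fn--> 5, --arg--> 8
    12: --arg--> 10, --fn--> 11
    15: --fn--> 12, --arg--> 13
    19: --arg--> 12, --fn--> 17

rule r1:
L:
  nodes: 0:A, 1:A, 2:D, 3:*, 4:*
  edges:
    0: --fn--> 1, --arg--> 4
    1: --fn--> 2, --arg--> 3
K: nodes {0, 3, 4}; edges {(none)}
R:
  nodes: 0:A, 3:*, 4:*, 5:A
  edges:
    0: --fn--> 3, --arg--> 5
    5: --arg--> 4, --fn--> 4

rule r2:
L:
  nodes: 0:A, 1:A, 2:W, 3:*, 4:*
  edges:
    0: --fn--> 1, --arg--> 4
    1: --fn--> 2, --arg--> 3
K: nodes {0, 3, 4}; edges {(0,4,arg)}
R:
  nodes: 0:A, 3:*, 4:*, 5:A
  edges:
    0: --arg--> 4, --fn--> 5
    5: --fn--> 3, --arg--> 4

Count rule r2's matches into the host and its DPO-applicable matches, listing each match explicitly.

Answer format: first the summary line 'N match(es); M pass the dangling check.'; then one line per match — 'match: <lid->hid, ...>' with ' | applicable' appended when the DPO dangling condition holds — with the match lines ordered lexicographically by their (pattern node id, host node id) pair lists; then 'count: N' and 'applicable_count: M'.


2 match(es); 1 pass the dangling check.
match: 0->10, 1->5, 2->1, 3->4, 4->8 | applicable
match: 0->15, 1->12, 2->11, 3->10, 4->13
count: 2
applicable_count: 1


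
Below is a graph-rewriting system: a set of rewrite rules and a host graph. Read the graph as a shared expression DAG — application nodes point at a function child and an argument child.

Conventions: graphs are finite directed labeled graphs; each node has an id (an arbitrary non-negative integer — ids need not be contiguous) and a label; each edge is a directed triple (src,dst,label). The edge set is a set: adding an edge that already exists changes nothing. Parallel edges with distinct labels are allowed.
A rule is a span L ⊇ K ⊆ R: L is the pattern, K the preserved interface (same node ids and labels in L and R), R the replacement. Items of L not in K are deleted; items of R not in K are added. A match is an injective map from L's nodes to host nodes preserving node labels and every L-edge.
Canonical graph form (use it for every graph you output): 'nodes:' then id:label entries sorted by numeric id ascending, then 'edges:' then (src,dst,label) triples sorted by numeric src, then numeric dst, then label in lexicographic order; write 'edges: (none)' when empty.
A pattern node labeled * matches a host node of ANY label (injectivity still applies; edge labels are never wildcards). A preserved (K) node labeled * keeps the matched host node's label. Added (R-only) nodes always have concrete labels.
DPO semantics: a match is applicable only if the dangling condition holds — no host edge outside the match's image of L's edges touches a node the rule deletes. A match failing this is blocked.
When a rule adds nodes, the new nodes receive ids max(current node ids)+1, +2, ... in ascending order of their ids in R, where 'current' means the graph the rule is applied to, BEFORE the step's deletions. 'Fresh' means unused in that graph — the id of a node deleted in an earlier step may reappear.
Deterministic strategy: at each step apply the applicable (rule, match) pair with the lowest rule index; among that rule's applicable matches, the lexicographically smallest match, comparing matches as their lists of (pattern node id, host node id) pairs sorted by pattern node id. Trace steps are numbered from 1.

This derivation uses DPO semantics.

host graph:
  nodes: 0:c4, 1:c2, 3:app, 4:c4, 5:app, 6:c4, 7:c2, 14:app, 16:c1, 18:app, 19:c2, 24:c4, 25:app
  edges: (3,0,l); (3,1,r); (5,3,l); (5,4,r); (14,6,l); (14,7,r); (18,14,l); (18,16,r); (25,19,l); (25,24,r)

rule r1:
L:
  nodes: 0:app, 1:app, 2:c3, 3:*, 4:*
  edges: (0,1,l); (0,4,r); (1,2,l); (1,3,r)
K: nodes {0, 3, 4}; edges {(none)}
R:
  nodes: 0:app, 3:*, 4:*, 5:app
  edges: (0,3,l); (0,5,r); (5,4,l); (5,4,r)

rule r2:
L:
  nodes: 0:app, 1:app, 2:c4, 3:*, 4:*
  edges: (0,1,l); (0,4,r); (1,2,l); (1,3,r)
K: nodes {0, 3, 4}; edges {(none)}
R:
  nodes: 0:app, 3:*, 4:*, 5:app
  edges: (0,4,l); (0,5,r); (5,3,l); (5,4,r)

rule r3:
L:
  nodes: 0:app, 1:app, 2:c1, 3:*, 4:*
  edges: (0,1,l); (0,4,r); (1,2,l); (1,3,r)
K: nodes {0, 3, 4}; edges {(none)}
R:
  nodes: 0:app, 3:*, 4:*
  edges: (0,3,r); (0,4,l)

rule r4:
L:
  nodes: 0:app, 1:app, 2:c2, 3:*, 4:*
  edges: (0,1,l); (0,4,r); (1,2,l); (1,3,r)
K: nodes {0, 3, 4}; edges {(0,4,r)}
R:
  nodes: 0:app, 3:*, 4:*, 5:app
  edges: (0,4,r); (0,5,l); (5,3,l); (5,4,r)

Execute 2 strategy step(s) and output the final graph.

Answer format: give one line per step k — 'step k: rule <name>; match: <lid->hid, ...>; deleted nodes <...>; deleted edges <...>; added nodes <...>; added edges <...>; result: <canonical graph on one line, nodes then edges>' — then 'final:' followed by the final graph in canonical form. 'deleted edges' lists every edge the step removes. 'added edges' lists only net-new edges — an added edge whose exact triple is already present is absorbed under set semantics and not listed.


step 1: rule r2; match: 0->5, 1->3, 2->0, 3->1, 4->4; deleted nodes 0, 3; deleted edges (3,0,l); (3,1,r); (5,3,l); (5,4,r); added nodes 26; added edges (5,4,l); (5,26,r); (26,1,l); (26,4,r); result: nodes: 1:c2, 4:c4, 5:app, 6:c4, 7:c2, 14:app, 16:c1, 18:app, 19:c2, 24:c4, 25:app, 26:app edges: (5,4,l); (5,26,r); (14,6,l); (14,7,r); (18,14,l); (18,16,r); (25,19,l); (25,24,r); (26,1,l); (26,4,r)
step 2: rule r2; match: 0->18, 1->14, 2->6, 3->7, 4->16; deleted nodes 6, 14; deleted edges (14,6,l); (14,7,r); (18,14,l); (18,16,r); added nodes 27; added edges (18,16,l); (18,27,r); (27,7,l); (27,16,r); result: nodes: 1:c2, 4:c4, 5:app, 7:c2, 16:c1, 18:app, 19:c2, 24:c4, 25:app, 26:app, 27:app edges: (5,4,l); (5,26,r); (18,16,l); (18,27,r); (25,19,l); (25,24,r); (26,1,l); (26,4,r); (27,7,l); (27,16,r)
final:
nodes: 1:c2, 4:c4, 5:app, 7:c2, 16:c1, 18:app, 19:c2, 24:c4, 25:app, 26:app, 27:app
edges: (5,4,l); (5,26,r); (18,16,l); (18,27,r); (25,19,l); (25,24,r); (26,1,l); (26,4,r); (27,7,l); (27,16,r)


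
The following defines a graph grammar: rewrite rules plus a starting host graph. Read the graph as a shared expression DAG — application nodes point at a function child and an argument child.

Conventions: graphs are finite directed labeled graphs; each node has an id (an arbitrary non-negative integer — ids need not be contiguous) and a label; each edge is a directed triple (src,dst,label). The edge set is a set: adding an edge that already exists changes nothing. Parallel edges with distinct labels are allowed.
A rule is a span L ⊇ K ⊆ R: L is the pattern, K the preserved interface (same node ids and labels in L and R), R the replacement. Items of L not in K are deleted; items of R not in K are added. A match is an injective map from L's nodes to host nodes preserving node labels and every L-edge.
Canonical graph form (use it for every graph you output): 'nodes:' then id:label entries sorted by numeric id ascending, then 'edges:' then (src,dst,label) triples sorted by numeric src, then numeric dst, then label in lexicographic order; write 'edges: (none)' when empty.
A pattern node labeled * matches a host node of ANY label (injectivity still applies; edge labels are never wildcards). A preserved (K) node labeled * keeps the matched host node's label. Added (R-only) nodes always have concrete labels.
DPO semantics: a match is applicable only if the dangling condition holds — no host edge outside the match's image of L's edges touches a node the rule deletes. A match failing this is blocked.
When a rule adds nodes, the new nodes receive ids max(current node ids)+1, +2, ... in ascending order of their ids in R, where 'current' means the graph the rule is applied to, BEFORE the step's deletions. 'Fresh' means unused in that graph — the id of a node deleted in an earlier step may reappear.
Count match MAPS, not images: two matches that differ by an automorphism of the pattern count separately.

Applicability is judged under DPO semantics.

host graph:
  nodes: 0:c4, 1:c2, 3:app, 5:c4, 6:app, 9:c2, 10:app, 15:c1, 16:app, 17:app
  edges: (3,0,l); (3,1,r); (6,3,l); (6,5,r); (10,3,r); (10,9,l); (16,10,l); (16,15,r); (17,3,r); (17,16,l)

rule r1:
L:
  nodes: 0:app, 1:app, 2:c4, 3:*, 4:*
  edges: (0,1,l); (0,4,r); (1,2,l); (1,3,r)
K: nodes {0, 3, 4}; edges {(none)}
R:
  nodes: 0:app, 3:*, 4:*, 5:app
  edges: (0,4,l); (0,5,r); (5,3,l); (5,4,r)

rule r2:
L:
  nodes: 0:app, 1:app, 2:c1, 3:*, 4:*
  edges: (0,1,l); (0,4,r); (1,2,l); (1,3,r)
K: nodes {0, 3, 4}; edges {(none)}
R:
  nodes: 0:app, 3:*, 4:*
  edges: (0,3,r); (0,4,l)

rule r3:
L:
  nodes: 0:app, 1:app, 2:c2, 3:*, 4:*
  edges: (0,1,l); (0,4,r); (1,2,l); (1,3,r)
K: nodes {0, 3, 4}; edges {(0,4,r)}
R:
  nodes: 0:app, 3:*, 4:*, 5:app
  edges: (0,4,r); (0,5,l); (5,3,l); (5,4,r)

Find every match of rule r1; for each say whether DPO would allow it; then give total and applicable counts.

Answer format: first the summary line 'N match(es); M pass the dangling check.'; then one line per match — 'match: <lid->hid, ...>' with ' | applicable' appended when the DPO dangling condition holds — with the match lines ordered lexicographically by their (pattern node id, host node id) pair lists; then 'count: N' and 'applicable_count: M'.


1 match(es); 0 pass the dangling check.
match: 0->6, 1->3, 2->0, 3->1, 4->5
count: 1
applicable_count: 0


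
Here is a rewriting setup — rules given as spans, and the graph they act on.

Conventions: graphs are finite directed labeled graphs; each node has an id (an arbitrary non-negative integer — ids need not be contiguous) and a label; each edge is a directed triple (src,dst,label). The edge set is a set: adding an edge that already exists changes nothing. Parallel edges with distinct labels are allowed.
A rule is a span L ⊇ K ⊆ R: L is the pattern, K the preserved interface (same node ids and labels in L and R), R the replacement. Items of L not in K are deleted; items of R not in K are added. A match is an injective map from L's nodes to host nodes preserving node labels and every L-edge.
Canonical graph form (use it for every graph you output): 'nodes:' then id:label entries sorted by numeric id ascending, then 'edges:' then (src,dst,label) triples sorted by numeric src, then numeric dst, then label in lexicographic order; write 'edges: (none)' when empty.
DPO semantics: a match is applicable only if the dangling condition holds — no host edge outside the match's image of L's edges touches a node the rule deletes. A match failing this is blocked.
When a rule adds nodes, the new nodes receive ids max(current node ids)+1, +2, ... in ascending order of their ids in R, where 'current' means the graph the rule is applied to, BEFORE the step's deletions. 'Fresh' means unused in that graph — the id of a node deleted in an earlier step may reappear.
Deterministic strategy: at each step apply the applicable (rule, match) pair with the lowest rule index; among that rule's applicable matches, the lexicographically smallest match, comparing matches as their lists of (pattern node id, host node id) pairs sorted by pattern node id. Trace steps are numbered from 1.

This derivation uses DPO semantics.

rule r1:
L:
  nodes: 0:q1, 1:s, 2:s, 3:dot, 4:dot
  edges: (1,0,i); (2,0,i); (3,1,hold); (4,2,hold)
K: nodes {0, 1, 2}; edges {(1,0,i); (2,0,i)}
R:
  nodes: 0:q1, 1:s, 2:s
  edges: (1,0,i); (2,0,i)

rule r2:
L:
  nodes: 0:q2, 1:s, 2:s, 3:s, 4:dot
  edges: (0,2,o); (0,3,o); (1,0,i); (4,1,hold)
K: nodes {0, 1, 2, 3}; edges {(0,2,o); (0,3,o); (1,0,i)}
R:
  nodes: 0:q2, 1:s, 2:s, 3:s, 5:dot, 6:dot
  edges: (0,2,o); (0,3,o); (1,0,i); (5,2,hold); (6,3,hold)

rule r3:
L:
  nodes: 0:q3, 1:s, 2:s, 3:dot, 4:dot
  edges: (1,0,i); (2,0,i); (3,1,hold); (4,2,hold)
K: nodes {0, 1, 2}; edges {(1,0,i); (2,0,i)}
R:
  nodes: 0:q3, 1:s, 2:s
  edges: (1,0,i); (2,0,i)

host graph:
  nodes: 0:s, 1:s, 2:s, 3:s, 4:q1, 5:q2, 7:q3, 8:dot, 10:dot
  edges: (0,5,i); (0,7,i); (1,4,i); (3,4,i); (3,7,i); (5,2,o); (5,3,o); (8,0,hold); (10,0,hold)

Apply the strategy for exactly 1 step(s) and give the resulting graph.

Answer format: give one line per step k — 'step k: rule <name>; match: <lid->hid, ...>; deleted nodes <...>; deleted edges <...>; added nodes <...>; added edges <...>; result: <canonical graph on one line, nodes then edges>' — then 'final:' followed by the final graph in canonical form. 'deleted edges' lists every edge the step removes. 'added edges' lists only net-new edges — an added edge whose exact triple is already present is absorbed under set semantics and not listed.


step 1: rule r2; match: 0->5, 1->0, 2->2, 3->3, 4->8; deleted nodes 8; deleted edges (8,0,hold); added nodes 11, 12; added edges (11,2,hold); (12,3,hold); result: nodes: 0:s, 1:s, 2:s, 3:s, 4:q1, 5:q2, 7:q3, 10:dot, 11:dot, 12:dot edges: (0,5,i); (0,7,i); (1,4,i); (3,4,i); (3,7,i); (5,2,o); (5,3,o); (10,0,hold); (11,2,hold); (12,3,hold)
final:
nodes: 0:s, 1:s, 2:s, 3:s, 4:q1, 5:q2, 7:q3, 10:dot, 11:dot, 12:dot
edges: (0,5,i); (0,7,i); (1,4,i); (3,4,i); (3,7,i); (5,2,o); (5,3,o); (10,0,hold); (11,2,hold); (12,3,hold)


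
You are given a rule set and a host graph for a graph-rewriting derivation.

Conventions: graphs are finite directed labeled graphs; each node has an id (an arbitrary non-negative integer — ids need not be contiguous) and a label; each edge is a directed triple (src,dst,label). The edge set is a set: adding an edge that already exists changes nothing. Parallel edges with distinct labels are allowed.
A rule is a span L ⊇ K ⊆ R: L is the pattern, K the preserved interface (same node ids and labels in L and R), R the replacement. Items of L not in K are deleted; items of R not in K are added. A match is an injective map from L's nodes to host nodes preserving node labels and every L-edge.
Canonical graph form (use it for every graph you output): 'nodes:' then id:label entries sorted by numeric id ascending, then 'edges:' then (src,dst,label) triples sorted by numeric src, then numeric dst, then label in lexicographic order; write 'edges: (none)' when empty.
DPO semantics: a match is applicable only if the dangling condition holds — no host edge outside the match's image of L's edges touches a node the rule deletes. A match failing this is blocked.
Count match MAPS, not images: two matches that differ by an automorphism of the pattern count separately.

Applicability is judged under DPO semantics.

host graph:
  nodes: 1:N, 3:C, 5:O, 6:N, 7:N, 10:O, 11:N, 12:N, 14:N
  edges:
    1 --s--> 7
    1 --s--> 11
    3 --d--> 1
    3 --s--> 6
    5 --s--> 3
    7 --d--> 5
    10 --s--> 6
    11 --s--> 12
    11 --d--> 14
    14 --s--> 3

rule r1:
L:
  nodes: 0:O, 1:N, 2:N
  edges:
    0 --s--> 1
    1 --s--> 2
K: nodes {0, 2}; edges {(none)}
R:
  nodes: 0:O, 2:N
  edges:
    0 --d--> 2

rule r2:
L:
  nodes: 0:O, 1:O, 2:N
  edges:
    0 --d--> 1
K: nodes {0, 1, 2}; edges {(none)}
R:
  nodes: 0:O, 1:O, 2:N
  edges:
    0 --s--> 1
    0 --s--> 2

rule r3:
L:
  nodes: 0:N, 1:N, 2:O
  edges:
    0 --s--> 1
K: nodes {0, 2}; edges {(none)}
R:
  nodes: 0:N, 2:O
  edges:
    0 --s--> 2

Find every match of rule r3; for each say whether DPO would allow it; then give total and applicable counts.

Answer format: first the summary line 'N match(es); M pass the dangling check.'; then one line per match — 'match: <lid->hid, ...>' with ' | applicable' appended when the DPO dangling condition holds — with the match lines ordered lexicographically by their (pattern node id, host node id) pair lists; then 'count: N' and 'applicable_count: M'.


6 match(es); 2 pass the dangling check.
match: 0->1, 1->7, 2->5
match: 0->1, 1->7, 2->10
match: 0->1, 1->11, 2->5
match: 0->1, 1->11, 2->10
match: 0->11, 1->12, 2->5 | applicable
match: 0->11, 1->12, 2->10 | applicable
count: 6
applicable_count: 2
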